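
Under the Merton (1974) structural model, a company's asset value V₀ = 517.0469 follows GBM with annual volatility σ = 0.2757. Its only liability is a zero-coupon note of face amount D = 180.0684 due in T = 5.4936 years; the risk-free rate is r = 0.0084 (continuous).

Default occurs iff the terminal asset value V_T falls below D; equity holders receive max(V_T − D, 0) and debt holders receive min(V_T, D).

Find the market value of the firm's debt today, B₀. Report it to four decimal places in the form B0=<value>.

d₁ = [ln(V₀/D) + (r + σ²/2)T] / (σ√T)
   = [ln(517.0469/180.0684) + (0.0084 + 0.5·0.2757²)·5.4936] / (0.2757·√5.4936)
   = [1.054797 + 0.254932] / 0.646198 = 2.026824
d₂ = d₁ − σ√T = 2.026824 − 0.646198 = 1.380627
N(d₁) = 0.978660,  N(d₂) = 0.916303,  e^(−rT) = 0.954902
E₀ = V₀·N(d₁) − D·e^(−rT)·N(d₂)
   = 517.0469·0.978660 − 180.0684·0.954902·0.916303 = 348.456776
B₀ = V₀ − E₀ = 517.0469 − 348.456776 = 168.590124

B0=168.5901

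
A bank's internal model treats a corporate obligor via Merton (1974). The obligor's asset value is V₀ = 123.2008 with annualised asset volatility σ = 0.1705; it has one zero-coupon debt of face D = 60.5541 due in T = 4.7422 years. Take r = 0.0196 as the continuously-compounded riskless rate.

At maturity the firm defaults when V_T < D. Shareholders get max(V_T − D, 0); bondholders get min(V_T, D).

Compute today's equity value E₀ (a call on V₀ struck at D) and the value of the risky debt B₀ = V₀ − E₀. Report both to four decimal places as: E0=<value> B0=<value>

E0=68.1851 B0=55.0157

d₁ = [ln(V₀/D) + (r + σ²/2)T] / (σ√T)
   = [ln(123.2008/60.5541) + (0.0196 + 0.5·0.1705²)·4.7422] / (0.1705·√4.7422)
   = [0.710278 + 0.161876] / 0.371291 = 2.348977
d₂ = d₁ − σ√T = 2.348977 − 0.371291 = 1.977686
N(d₁) = 0.990587,  N(d₂) = 0.976018,  e^(−rT) = 0.911242
E₀ = V₀·N(d₁) − D·e^(−rT)·N(d₂)
   = 123.2008·0.990587 − 60.5541·0.911242·0.976018 = 68.185064
B₀ = V₀ − E₀ = 123.2008 − 68.185064 = 55.015736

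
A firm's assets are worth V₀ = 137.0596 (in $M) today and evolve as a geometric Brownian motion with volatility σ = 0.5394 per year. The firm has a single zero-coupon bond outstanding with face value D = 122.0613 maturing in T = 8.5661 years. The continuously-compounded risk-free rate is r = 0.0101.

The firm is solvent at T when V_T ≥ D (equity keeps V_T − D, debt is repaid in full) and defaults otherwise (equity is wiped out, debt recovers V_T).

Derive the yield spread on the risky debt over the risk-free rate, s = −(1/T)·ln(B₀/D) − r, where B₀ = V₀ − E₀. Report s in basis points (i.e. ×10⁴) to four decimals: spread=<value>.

d₁ = [ln(V₀/D) + (r + σ²/2)T] / (σ√T)
   = [ln(137.0596/122.0613) + (0.0101 + 0.5·0.5394²)·8.5661] / (0.5394·√8.5661)
   = [0.115892 + 1.332681] / 1.578711 = 0.917568
d₂ = d₁ − σ√T = 0.917568 − 1.578711 = -0.661143
N(d₁) = 0.820577,  N(d₂) = 0.254260,  e^(−rT) = 0.917119
E₀ = V₀·N(d₁) − D·e^(−rT)·N(d₂)
   = 137.0596·0.820577 − 122.0613·0.917119·0.254260 = 84.004887
B₀ = V₀ − E₀ = 137.0596 − 84.004887 = 53.054713
spread = −(1/T)·ln(B₀/D) − r = −(1/8.5661)·ln(53.054713/122.0613) − 0.0101 = 0.08716710
in basis points: 0.08716710 × 10⁴ = 871.6710 bp

spread=871.6710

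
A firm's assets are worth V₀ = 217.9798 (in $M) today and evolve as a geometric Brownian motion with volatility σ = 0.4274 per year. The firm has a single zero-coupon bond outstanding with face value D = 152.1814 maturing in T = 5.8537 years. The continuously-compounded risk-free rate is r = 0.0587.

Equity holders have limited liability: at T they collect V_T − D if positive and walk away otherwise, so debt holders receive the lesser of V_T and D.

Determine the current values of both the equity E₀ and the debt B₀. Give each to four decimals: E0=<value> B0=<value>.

E0=131.8215 B0=86.1583

d₁ = [ln(V₀/D) + (r + σ²/2)T] / (σ√T)
   = [ln(217.9798/152.1814) + (0.0587 + 0.5·0.4274²)·5.8537] / (0.4274·√5.8537)
   = [0.359329 + 0.878262] / 1.034070 = 1.196816
d₂ = d₁ − σ√T = 1.196816 − 1.034070 = 0.162747
N(d₁) = 0.884311,  N(d₂) = 0.564641,  e^(−rT) = 0.709204
E₀ = V₀·N(d₁) − D·e^(−rT)·N(d₂)
   = 217.9798·0.884311 − 152.1814·0.709204·0.564641 = 131.821535
B₀ = V₀ − E₀ = 217.9798 − 131.821535 = 86.158265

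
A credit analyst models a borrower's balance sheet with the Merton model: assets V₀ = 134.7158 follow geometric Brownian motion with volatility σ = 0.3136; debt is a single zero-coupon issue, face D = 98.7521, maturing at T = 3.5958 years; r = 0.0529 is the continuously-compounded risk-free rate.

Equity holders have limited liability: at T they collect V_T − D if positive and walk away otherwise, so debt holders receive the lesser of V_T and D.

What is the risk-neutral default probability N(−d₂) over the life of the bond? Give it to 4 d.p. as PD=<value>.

PD=0.2930

d₁ = [ln(V₀/D) + (r + σ²/2)T] / (σ√T)
   = [ln(134.7158/98.7521) + (0.0529 + 0.5·0.3136²)·3.5958] / (0.3136·√3.5958)
   = [0.310555 + 0.367032] / 0.594667 = 1.139439
d₂ = d₁ − σ√T = 1.139439 − 0.594667 = 0.544772
risk-neutral PD = N(−d₂) = N(-0.544772) = 0.292955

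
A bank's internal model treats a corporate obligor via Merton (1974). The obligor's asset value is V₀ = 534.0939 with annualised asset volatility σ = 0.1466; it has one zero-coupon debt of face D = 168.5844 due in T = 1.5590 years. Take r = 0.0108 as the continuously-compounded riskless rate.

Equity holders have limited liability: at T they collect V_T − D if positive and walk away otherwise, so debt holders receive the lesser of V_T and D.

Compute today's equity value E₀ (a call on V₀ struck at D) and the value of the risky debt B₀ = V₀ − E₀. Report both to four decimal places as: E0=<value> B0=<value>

E0=368.3242 B0=165.7697

d₁ = [ln(V₀/D) + (r + σ²/2)T] / (σ√T)
   = [ln(534.0939/168.5844) + (0.0108 + 0.5·0.1466²)·1.5590] / (0.1466·√1.5590)
   = [1.153135 + 0.033590] / 0.183045 = 6.483255
d₂ = d₁ − σ√T = 6.483255 − 0.183045 = 6.300210
N(d₁) = 1.000000,  N(d₂) = 1.000000,  e^(−rT) = 0.983304
E₀ = V₀·N(d₁) − D·e^(−rT)·N(d₂)
   = 534.0939·1.000000 − 168.5844·0.983304·1.000000 = 368.324227
B₀ = V₀ − E₀ = 534.0939 − 368.324227 = 165.769673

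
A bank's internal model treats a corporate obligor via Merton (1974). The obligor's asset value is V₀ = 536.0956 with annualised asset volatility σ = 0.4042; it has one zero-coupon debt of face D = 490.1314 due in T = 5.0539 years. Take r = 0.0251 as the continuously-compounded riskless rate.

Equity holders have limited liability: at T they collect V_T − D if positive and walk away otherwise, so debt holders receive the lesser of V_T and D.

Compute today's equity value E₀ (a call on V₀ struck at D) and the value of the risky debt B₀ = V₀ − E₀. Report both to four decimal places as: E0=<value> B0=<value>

d₁ = [ln(V₀/D) + (r + σ²/2)T] / (σ√T)
   = [ln(536.0956/490.1314) + (0.0251 + 0.5·0.4042²)·5.0539] / (0.4042·√5.0539)
   = [0.089639 + 0.539700] / 0.908677 = 0.692588
d₂ = d₁ − σ√T = 0.692588 − 0.908677 = -0.216089
N(d₁) = 0.755716,  N(d₂) = 0.414459,  e^(−rT) = 0.880863
E₀ = V₀·N(d₁) − D·e^(−rT)·N(d₂)
   = 536.0956·0.755716 − 490.1314·0.880863·0.414459 = 226.197932
B₀ = V₀ − E₀ = 536.0956 − 226.197932 = 309.897668

E0=226.1979 B0=309.8977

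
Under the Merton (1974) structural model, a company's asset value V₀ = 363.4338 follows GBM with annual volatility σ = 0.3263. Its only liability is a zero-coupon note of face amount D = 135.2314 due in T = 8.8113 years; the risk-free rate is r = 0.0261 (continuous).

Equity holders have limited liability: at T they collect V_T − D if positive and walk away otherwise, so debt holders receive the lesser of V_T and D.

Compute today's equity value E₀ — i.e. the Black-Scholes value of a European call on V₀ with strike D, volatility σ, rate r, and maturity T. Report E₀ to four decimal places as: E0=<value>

E0=264.7735

d₁ = [ln(V₀/D) + (r + σ²/2)T] / (σ√T)
   = [ln(363.4338/135.2314) + (0.0261 + 0.5·0.3263²)·8.8113] / (0.3263·√8.8113)
   = [0.988610 + 0.699052] / 0.968584 = 1.742402
d₂ = d₁ − σ√T = 1.742402 − 0.968584 = 0.773818
N(d₁) = 0.959281,  N(d₂) = 0.780481,  e^(−rT) = 0.794554
E₀ = V₀·N(d₁) − D·e^(−rT)·N(d₂)
   = 363.4338·0.959281 − 135.2314·0.794554·0.780481 = 264.773544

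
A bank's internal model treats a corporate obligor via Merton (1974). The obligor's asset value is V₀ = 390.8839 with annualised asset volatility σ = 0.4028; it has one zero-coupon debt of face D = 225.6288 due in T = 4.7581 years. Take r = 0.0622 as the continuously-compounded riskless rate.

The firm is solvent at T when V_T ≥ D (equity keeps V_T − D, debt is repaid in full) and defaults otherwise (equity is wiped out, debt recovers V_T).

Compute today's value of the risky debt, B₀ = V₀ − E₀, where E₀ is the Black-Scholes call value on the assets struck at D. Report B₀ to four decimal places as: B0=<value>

B0=148.8687

d₁ = [ln(V₀/D) + (r + σ²/2)T] / (σ√T)
   = [ln(390.8839/225.6288) + (0.0622 + 0.5·0.4028²)·4.7581] / (0.4028·√4.7581)
   = [0.549519 + 0.681950] / 0.878630 = 1.401578
d₂ = d₁ − σ√T = 1.401578 − 0.878630 = 0.522947
N(d₁) = 0.919479,  N(d₂) = 0.699495,  e^(−rT) = 0.743822
E₀ = V₀·N(d₁) − D·e^(−rT)·N(d₂)
   = 390.8839·0.919479 − 225.6288·0.743822·0.699495 = 242.015159
B₀ = V₀ − E₀ = 390.8839 − 242.015159 = 148.868741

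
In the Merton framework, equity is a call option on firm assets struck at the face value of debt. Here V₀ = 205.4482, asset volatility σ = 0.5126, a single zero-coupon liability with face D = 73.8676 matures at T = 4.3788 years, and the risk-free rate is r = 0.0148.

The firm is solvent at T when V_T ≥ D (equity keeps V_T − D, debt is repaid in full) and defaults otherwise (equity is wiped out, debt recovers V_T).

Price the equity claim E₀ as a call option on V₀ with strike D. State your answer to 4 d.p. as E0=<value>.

E0=145.6875

d₁ = [ln(V₀/D) + (r + σ²/2)T] / (σ√T)
   = [ln(205.4482/73.8676) + (0.0148 + 0.5·0.5126²)·4.3788] / (0.5126·√4.3788)
   = [1.022920 + 0.640090] / 1.072645 = 1.550382
d₂ = d₁ − σ√T = 1.550382 − 1.072645 = 0.477737
N(d₁) = 0.939475,  N(d₂) = 0.683581,  e^(−rT) = 0.937249
E₀ = V₀·N(d₁) − D·e^(−rT)·N(d₂)
   = 205.4482·0.939475 − 73.8676·0.937249·0.683581 = 145.687540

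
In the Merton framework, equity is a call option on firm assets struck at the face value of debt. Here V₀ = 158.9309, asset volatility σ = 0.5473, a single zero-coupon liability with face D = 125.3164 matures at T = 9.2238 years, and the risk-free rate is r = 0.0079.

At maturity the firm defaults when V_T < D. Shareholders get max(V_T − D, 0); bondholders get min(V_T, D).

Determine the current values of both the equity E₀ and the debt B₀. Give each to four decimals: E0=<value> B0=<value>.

d₁ = [ln(V₀/D) + (r + σ²/2)T] / (σ√T)
   = [ln(158.9309/125.3164) + (0.0079 + 0.5·0.5473²)·9.2238] / (0.5473·√9.2238)
   = [0.237628 + 1.454304] / 1.662189 = 1.017894
d₂ = d₁ − σ√T = 1.017894 − 1.662189 = -0.644295
N(d₁) = 0.845636,  N(d₂) = 0.259692,  e^(−rT) = 0.929724
E₀ = V₀·N(d₁) − D·e^(−rT)·N(d₂)
   = 158.9309·0.845636 − 125.3164·0.929724·0.259692 = 104.141040
B₀ = V₀ − E₀ = 158.9309 − 104.141040 = 54.789860

E0=104.1410 B0=54.7899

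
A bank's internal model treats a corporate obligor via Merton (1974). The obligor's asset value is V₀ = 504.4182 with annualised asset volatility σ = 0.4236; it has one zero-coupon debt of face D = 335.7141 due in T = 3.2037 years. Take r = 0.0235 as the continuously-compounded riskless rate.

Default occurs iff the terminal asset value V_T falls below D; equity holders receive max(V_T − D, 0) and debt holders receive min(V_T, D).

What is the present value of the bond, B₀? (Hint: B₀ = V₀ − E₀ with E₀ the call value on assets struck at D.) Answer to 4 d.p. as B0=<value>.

B0=265.4474

d₁ = [ln(V₀/D) + (r + σ²/2)T] / (σ√T)
   = [ln(504.4182/335.7141) + (0.0235 + 0.5·0.4236²)·3.2037] / (0.4236·√3.2037)
   = [0.407146 + 0.362718] / 0.758197 = 1.015388
d₂ = d₁ − σ√T = 1.015388 − 0.758197 = 0.257191
N(d₁) = 0.845040,  N(d₂) = 0.601484,  e^(−rT) = 0.927477
E₀ = V₀·N(d₁) − D·e^(−rT)·N(d₂)
   = 504.4182·0.845040 − 335.7141·0.927477·0.601484 = 238.970787
B₀ = V₀ − E₀ = 504.4182 − 238.970787 = 265.447413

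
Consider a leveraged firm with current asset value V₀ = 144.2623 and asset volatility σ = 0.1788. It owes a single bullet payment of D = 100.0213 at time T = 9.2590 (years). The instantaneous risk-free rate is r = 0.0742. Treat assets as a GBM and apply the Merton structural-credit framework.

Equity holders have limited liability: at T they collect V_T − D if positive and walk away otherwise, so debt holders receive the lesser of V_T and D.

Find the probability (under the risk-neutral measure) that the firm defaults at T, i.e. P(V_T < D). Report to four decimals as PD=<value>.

PD=0.0481

d₁ = [ln(V₀/D) + (r + σ²/2)T] / (σ√T)
   = [ln(144.2623/100.0213) + (0.0742 + 0.5·0.1788²)·9.2590] / (0.1788·√9.2590)
   = [0.366250 + 0.835020] / 0.544063 = 2.207960
d₂ = d₁ − σ√T = 2.207960 − 0.544063 = 1.663897
risk-neutral PD = N(−d₂) = N(-1.663897) = 0.048067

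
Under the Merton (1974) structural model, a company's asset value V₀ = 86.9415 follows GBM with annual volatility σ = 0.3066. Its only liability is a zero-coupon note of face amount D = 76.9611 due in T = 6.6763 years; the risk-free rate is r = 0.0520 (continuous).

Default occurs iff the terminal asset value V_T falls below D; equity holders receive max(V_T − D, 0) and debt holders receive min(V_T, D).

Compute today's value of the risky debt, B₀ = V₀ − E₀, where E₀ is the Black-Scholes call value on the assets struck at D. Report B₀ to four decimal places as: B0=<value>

B0=45.4626

d₁ = [ln(V₀/D) + (r + σ²/2)T] / (σ√T)
   = [ln(86.9415/76.9611) + (0.0520 + 0.5·0.3066²)·6.6763] / (0.3066·√6.6763)
   = [0.121935 + 0.660966] / 0.792210 = 0.988250
d₂ = d₁ − σ√T = 0.988250 − 0.792210 = 0.196040
N(d₁) = 0.838485,  N(d₂) = 0.577711,  e^(−rT) = 0.706687
E₀ = V₀·N(d₁) − D·e^(−rT)·N(d₂)
   = 86.9415·0.838485 − 76.9611·0.706687·0.577711 = 41.478949
B₀ = V₀ − E₀ = 86.9415 − 41.478949 = 45.462551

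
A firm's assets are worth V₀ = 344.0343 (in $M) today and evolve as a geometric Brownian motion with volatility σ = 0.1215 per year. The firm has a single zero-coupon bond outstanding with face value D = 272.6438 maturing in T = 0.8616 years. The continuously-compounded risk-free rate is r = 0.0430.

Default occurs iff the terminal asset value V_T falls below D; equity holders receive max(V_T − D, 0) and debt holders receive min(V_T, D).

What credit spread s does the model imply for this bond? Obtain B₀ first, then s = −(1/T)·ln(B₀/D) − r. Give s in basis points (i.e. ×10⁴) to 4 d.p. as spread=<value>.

spread=4.1855

d₁ = [ln(V₀/D) + (r + σ²/2)T] / (σ√T)
   = [ln(344.0343/272.6438) + (0.0430 + 0.5·0.1215²)·0.8616] / (0.1215·√0.8616)
   = [0.232575 + 0.043408] / 0.112779 = 2.447113
d₂ = d₁ − σ√T = 2.447113 − 0.112779 = 2.334334
N(d₁) = 0.992800,  N(d₂) = 0.990211,  e^(−rT) = 0.963629
E₀ = V₀·N(d₁) − D·e^(−rT)·N(d₂)
   = 344.0343·0.992800 − 272.6438·0.963629·0.990211 = 81.401526
B₀ = V₀ − E₀ = 344.0343 − 81.401526 = 262.632774
spread = −(1/T)·ln(B₀/D) − r = −(1/0.8616)·ln(262.632774/272.6438) − 0.0430 = 0.00041855
in basis points: 0.00041855 × 10⁴ = 4.1855 bp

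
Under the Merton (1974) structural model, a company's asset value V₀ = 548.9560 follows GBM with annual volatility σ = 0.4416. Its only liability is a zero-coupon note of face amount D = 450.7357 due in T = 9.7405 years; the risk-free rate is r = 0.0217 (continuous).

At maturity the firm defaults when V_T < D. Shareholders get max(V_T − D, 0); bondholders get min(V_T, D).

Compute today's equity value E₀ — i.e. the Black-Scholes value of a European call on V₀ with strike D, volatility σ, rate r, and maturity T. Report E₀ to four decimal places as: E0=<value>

E0=333.2195

d₁ = [ln(V₀/D) + (r + σ²/2)T] / (σ√T)
   = [ln(548.9560/450.7357) + (0.0217 + 0.5·0.4416²)·9.7405] / (0.4416·√9.7405)
   = [0.197137 + 1.161119] / 1.378224 = 0.985512
d₂ = d₁ − σ√T = 0.985512 − 1.378224 = -0.392711
N(d₁) = 0.837814,  N(d₂) = 0.347266,  e^(−rT) = 0.809475
E₀ = V₀·N(d₁) − D·e^(−rT)·N(d₂)
   = 548.9560·0.837814 − 450.7357·0.809475·0.347266 = 333.219467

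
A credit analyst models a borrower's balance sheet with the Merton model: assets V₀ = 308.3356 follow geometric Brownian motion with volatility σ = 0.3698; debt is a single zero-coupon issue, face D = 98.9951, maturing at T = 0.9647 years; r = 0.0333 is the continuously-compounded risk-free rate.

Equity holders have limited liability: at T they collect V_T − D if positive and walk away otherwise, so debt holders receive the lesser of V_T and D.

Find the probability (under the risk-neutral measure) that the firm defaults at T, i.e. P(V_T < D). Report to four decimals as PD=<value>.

PD=0.0012

d₁ = [ln(V₀/D) + (r + σ²/2)T] / (σ√T)
   = [ln(308.3356/98.9951) + (0.0333 + 0.5·0.3698²)·0.9647] / (0.3698·√0.9647)
   = [1.136118 + 0.098087] / 0.363214 = 3.398008
d₂ = d₁ − σ√T = 3.398008 − 0.363214 = 3.034793
risk-neutral PD = N(−d₂) = N(-3.034793) = 0.001204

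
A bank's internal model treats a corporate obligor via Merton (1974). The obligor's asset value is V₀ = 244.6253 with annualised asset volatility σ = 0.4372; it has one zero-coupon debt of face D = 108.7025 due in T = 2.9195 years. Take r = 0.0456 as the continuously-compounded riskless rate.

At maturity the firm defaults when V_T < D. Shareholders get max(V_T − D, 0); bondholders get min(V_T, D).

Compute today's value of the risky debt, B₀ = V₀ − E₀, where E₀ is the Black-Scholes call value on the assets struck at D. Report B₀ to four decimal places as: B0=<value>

B0=89.8148

d₁ = [ln(V₀/D) + (r + σ²/2)T] / (σ√T)
   = [ln(244.6253/108.7025) + (0.0456 + 0.5·0.4372²)·2.9195] / (0.4372·√2.9195)
   = [0.811113 + 0.412151] / 0.747024 = 1.637517
d₂ = d₁ − σ√T = 1.637517 − 0.747024 = 0.890494
N(d₁) = 0.949239,  N(d₂) = 0.813400,  e^(−rT) = 0.875352
E₀ = V₀·N(d₁) − D·e^(−rT)·N(d₂)
   = 244.6253·0.949239 − 108.7025·0.875352·0.813400 = 154.810457
B₀ = V₀ − E₀ = 244.6253 − 154.810457 = 89.814843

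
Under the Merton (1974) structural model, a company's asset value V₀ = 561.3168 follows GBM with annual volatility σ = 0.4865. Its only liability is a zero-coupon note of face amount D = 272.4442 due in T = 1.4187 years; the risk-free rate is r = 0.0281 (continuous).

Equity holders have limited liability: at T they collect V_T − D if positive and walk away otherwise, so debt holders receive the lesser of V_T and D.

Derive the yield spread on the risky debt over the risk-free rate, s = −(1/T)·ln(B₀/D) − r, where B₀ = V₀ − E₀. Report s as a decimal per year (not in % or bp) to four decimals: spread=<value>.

d₁ = [ln(V₀/D) + (r + σ²/2)T] / (σ√T)
   = [ln(561.3168/272.4442) + (0.0281 + 0.5·0.4865²)·1.4187] / (0.4865·√1.4187)
   = [0.722852 + 0.207756] / 0.579466 = 1.605974
d₂ = d₁ − σ√T = 1.605974 − 0.579466 = 1.026508
N(d₁) = 0.945860,  N(d₂) = 0.847674,  e^(−rT) = 0.960919
E₀ = V₀·N(d₁) − D·e^(−rT)·N(d₂)
   = 561.3168·0.945860 − 272.4442·0.960919·0.847674 = 309.008975
B₀ = V₀ − E₀ = 561.3168 − 309.008975 = 252.307825
spread = −(1/T)·ln(B₀/D) − r = −(1/1.4187)·ln(252.307825/272.4442) − 0.0281 = 0.02602275

spread=0.0260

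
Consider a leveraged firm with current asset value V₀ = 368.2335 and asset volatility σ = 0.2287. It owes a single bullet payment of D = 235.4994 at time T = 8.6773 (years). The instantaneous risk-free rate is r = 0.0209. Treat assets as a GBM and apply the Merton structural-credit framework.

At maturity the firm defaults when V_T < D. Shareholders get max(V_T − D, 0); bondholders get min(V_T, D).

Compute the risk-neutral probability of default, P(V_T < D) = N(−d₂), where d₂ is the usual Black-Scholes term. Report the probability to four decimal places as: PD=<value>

PD=0.2756

d₁ = [ln(V₀/D) + (r + σ²/2)T] / (σ√T)
   = [ln(368.2335/235.4994) + (0.0209 + 0.5·0.2287²)·8.6773] / (0.2287·√8.6773)
   = [0.447009 + 0.408283] / 0.673687 = 1.269568
d₂ = d₁ − σ√T = 1.269568 − 0.673687 = 0.595880
risk-neutral PD = N(−d₂) = N(-0.595880) = 0.275628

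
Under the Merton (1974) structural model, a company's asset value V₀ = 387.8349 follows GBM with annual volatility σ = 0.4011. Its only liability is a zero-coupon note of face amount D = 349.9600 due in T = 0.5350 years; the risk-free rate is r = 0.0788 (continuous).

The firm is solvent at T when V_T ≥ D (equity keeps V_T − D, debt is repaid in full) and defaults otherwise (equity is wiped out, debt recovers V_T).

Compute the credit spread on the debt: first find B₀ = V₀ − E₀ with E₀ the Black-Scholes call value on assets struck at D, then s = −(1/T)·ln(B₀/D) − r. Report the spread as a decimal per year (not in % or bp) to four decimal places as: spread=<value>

spread=0.1209

d₁ = [ln(V₀/D) + (r + σ²/2)T] / (σ√T)
   = [ln(387.8349/349.9600) + (0.0788 + 0.5·0.4011²)·0.5350] / (0.4011·√0.5350)
   = [0.102761 + 0.085194] / 0.293379 = 0.640654
d₂ = d₁ − σ√T = 0.640654 − 0.293379 = 0.347274
N(d₁) = 0.739126,  N(d₂) = 0.635807,  e^(−rT) = 0.958718
E₀ = V₀·N(d₁) − D·e^(−rT)·N(d₂)
   = 387.8349·0.739126 − 349.9600·0.958718·0.635807 = 73.337238
B₀ = V₀ − E₀ = 387.8349 − 73.337238 = 314.497662
spread = −(1/T)·ln(B₀/D) − r = −(1/0.5350)·ln(314.497662/349.9600) − 0.0788 = 0.12090509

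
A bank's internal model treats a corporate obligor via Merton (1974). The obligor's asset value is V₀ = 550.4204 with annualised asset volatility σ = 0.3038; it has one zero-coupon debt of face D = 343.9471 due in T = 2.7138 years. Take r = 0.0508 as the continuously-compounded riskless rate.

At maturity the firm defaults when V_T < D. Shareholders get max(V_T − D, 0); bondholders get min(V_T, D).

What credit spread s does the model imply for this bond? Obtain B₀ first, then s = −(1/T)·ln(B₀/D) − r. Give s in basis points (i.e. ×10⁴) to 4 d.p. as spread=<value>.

d₁ = [ln(V₀/D) + (r + σ²/2)T] / (σ√T)
   = [ln(550.4204/343.9471) + (0.0508 + 0.5·0.3038²)·2.7138] / (0.3038·√2.7138)
   = [0.470194 + 0.263095] / 0.500468 = 1.465207
d₂ = d₁ − σ√T = 1.465207 − 0.500468 = 0.964739
N(d₁) = 0.928568,  N(d₂) = 0.832662,  e^(−rT) = 0.871220
E₀ = V₀·N(d₁) − D·e^(−rT)·N(d₂)
   = 550.4204·0.928568 − 343.9471·0.871220·0.832662 = 261.592524
B₀ = V₀ − E₀ = 550.4204 − 261.592524 = 288.827876
spread = −(1/T)·ln(B₀/D) − r = −(1/2.7138)·ln(288.827876/343.9471) − 0.0508 = 0.01355881
in basis points: 0.01355881 × 10⁴ = 135.5881 bp

spread=135.5881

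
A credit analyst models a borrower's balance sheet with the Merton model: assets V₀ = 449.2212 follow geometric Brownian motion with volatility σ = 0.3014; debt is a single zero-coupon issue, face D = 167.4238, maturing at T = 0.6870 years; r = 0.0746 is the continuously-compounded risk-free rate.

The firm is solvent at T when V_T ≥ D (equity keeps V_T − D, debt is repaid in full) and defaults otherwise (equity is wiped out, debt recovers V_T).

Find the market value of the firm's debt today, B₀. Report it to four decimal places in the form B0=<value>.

B0=159.0592

d₁ = [ln(V₀/D) + (r + σ²/2)T] / (σ√T)
   = [ln(449.2212/167.4238) + (0.0746 + 0.5·0.3014²)·0.6870] / (0.3014·√0.6870)
   = [0.986987 + 0.082454] / 0.249817 = 4.280903
d₂ = d₁ − σ√T = 4.280903 − 0.249817 = 4.031087
N(d₁) = 0.999991,  N(d₂) = 0.999972,  e^(−rT) = 0.950041
E₀ = V₀·N(d₁) − D·e^(−rT)·N(d₂)
   = 449.2212·0.999991 − 167.4238·0.950041·0.999972 = 290.161970
B₀ = V₀ − E₀ = 449.2212 − 290.161970 = 159.059230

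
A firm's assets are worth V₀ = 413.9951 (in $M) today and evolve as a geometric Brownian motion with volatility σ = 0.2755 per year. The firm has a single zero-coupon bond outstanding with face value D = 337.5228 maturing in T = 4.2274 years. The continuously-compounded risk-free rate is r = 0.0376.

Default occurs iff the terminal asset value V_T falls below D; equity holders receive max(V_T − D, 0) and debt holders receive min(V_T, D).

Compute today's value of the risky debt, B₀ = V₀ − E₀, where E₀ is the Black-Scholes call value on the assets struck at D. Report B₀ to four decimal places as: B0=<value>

B0=257.7562

d₁ = [ln(V₀/D) + (r + σ²/2)T] / (σ√T)
   = [ln(413.9951/337.5228) + (0.0376 + 0.5·0.2755²)·4.2274] / (0.2755·√4.2274)
   = [0.204221 + 0.319381] / 0.566446 = 0.924363
d₂ = d₁ − σ√T = 0.924363 − 0.566446 = 0.357918
N(d₁) = 0.822351,  N(d₂) = 0.639798,  e^(−rT) = 0.853039
E₀ = V₀·N(d₁) − D·e^(−rT)·N(d₂)
   = 413.9951·0.822351 − 337.5228·0.853039·0.639798 = 156.238921
B₀ = V₀ − E₀ = 413.9951 − 156.238921 = 257.756179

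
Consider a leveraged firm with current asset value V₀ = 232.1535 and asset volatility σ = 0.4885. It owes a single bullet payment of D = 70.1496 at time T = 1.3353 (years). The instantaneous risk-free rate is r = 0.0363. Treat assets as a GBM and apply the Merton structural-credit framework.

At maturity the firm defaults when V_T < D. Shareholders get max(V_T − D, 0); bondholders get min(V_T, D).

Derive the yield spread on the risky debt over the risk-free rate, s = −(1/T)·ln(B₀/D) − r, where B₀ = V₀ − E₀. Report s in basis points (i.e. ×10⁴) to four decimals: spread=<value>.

d₁ = [ln(V₀/D) + (r + σ²/2)T] / (σ√T)
   = [ln(232.1535/70.1496) + (0.0363 + 0.5·0.4885²)·1.3353] / (0.4885·√1.3353)
   = [1.196769 + 0.207794] / 0.564487 = 2.488211
d₂ = d₁ − σ√T = 2.488211 − 0.564487 = 1.923724
N(d₁) = 0.993581,  N(d₂) = 0.972805,  e^(−rT) = 0.952685
E₀ = V₀·N(d₁) − D·e^(−rT)·N(d₂)
   = 232.1535·0.993581 − 70.1496·0.952685·0.972805 = 165.650203
B₀ = V₀ − E₀ = 232.1535 − 165.650203 = 66.503297
spread = −(1/T)·ln(B₀/D) − r = −(1/1.3353)·ln(66.503297/70.1496) − 0.0363 = 0.00367497
in basis points: 0.00367497 × 10⁴ = 36.7497 bp

spread=36.7497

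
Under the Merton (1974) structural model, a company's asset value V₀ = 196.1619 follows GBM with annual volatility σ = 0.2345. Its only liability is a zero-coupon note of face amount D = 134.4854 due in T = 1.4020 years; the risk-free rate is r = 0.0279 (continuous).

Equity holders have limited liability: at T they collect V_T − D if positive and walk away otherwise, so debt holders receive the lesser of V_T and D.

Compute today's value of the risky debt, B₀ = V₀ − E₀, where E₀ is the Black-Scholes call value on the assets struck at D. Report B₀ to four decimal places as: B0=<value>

d₁ = [ln(V₀/D) + (r + σ²/2)T] / (σ√T)
   = [ln(196.1619/134.4854) + (0.0279 + 0.5·0.2345²)·1.4020] / (0.2345·√1.4020)
   = [0.377485 + 0.077664] / 0.277662 = 1.639217
d₂ = d₁ − σ√T = 1.639217 − 0.277662 = 1.361555
N(d₁) = 0.949416,  N(d₂) = 0.913331,  e^(−rT) = 0.961639
E₀ = V₀·N(d₁) − D·e^(−rT)·N(d₂)
   = 196.1619·0.949416 − 134.4854·0.961639·0.913331 = 68.121410
B₀ = V₀ − E₀ = 196.1619 − 68.121410 = 128.040490

B0=128.0405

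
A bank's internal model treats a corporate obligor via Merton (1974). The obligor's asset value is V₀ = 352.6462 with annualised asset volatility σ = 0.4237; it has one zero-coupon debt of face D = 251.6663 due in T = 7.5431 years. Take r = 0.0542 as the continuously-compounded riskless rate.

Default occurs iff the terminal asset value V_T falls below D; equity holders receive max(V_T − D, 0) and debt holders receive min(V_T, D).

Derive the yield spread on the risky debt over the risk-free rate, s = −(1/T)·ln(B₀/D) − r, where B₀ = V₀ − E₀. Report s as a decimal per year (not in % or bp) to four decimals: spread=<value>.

d₁ = [ln(V₀/D) + (r + σ²/2)T] / (σ√T)
   = [ln(352.6462/251.6663) + (0.0542 + 0.5·0.4237²)·7.5431] / (0.4237·√7.5431)
   = [0.337361 + 1.085911] / 1.163680 = 1.223079
d₂ = d₁ − σ√T = 1.223079 − 1.163680 = 0.059400
N(d₁) = 0.889350,  N(d₂) = 0.523683,  e^(−rT) = 0.664423
E₀ = V₀·N(d₁) − D·e^(−rT)·N(d₂)
   = 352.6462·0.889350 − 251.6663·0.664423·0.523683 = 226.059353
B₀ = V₀ − E₀ = 352.6462 − 226.059353 = 126.586847
spread = −(1/T)·ln(B₀/D) − r = −(1/7.5431)·ln(126.586847/251.6663) − 0.0542 = 0.03689987

spread=0.0369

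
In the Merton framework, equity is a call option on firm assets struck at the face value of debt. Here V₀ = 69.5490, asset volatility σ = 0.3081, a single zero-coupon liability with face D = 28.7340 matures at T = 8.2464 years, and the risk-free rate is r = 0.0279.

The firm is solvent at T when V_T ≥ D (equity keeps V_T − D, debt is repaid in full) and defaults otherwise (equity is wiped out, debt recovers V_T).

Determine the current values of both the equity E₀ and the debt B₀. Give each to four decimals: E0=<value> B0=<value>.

d₁ = [ln(V₀/D) + (r + σ²/2)T] / (σ√T)
   = [ln(69.5490/28.7340) + (0.0279 + 0.5·0.3081²)·8.2464] / (0.3081·√8.2464)
   = [0.883950 + 0.621472] / 0.884757 = 1.701510
d₂ = d₁ − σ√T = 1.701510 − 0.884757 = 0.816753
N(d₁) = 0.955576,  N(d₂) = 0.792965,  e^(−rT) = 0.794474
E₀ = V₀·N(d₁) − D·e^(−rT)·N(d₂)
   = 69.5490·0.955576 − 28.7340·0.794474·0.792965 = 48.357232
B₀ = V₀ − E₀ = 69.5490 − 48.357232 = 21.191768

E0=48.3572 B0=21.1918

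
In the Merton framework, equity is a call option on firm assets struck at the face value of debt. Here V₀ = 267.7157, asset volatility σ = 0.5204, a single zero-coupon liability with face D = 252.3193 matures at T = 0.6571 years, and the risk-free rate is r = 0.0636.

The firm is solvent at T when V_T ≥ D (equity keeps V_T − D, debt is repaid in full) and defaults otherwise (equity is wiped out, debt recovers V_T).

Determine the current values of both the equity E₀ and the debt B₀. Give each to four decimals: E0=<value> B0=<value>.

d₁ = [ln(V₀/D) + (r + σ²/2)T] / (σ√T)
   = [ln(267.7157/252.3193) + (0.0636 + 0.5·0.5204²)·0.6571] / (0.5204·√0.6571)
   = [0.059230 + 0.130768] / 0.421845 = 0.450399
d₂ = d₁ − σ√T = 0.450399 − 0.421845 = 0.028554
N(d₁) = 0.673788,  N(d₂) = 0.511390,  e^(−rT) = 0.959070
E₀ = V₀·N(d₁) − D·e^(−rT)·N(d₂)
   = 267.7157·0.673788 − 252.3193·0.959070·0.511390 = 56.631658
B₀ = V₀ − E₀ = 267.7157 − 56.631658 = 211.084042

E0=56.6317 B0=211.0840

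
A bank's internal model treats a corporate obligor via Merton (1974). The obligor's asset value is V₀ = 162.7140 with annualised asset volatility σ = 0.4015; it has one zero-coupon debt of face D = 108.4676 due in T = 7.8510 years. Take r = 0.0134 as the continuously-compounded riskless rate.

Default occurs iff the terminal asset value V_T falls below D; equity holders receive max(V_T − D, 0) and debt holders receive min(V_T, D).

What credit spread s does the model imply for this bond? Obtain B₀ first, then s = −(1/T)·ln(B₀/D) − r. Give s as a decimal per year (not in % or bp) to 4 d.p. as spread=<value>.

d₁ = [ln(V₀/D) + (r + σ²/2)T] / (σ√T)
   = [ln(162.7140/108.4676) + (0.0134 + 0.5·0.4015²)·7.8510] / (0.4015·√7.8510)
   = [0.405543 + 0.738003] / 1.124988 = 1.016495
d₂ = d₁ − σ√T = 1.016495 − 1.124988 = -0.108493
N(d₁) = 0.845303,  N(d₂) = 0.456802,  e^(−rT) = 0.900141
E₀ = V₀·N(d₁) − D·e^(−rT)·N(d₂)
   = 162.7140·0.845303 − 108.4676·0.900141·0.456802 = 92.942237
B₀ = V₀ − E₀ = 162.7140 − 92.942237 = 69.771763
spread = −(1/T)·ln(B₀/D) − r = −(1/7.8510)·ln(69.771763/108.4676) − 0.0134 = 0.04279948

spread=0.0428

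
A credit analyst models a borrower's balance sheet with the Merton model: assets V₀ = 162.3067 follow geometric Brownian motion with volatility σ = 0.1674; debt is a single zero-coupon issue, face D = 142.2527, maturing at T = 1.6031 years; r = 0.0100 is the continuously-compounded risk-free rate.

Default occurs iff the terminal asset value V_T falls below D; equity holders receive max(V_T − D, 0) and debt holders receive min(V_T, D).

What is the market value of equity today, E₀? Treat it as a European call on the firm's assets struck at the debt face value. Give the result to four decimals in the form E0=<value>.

E0=26.8831

d₁ = [ln(V₀/D) + (r + σ²/2)T] / (σ√T)
   = [ln(162.3067/142.2527) + (0.0100 + 0.5·0.1674²)·1.6031] / (0.1674·√1.6031)
   = [0.131883 + 0.038493] / 0.211951 = 0.803843
d₂ = d₁ − σ√T = 0.803843 − 0.211951 = 0.591891
N(d₁) = 0.789256,  N(d₂) = 0.723038,  e^(−rT) = 0.984097
E₀ = V₀·N(d₁) − D·e^(−rT)·N(d₂)
   = 162.3067·0.789256 − 142.2527·0.984097·0.723038 = 26.883096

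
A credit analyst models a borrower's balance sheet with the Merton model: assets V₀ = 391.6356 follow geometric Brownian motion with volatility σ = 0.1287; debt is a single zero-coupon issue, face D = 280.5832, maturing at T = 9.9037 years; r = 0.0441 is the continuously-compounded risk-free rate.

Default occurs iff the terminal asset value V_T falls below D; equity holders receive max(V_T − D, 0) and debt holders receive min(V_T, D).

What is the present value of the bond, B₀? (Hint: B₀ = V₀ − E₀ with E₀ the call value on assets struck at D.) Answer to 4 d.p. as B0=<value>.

d₁ = [ln(V₀/D) + (r + σ²/2)T] / (σ√T)
   = [ln(391.6356/280.5832) + (0.0441 + 0.5·0.1287²)·9.9037] / (0.1287·√9.9037)
   = [0.333462 + 0.518774] / 0.405021 = 2.104178
d₂ = d₁ − σ√T = 2.104178 − 0.405021 = 1.699157
N(d₁) = 0.982319,  N(d₂) = 0.955355,  e^(−rT) = 0.646131
E₀ = V₀·N(d₁) − D·e^(−rT)·N(d₂)
   = 391.6356·0.982319 − 280.5832·0.646131·0.955355 = 211.511243
B₀ = V₀ − E₀ = 391.6356 − 211.511243 = 180.124357

B0=180.1244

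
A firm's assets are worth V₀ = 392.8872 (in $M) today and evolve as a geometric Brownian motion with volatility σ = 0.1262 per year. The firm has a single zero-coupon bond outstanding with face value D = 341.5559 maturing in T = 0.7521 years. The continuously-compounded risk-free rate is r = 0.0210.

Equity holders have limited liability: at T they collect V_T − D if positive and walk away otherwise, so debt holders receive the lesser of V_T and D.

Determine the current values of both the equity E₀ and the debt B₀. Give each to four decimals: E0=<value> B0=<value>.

d₁ = [ln(V₀/D) + (r + σ²/2)T] / (σ√T)
   = [ln(392.8872/341.5559) + (0.0210 + 0.5·0.1262²)·0.7521] / (0.1262·√0.7521)
   = [0.140011 + 0.021783] / 0.109445 = 1.478313
d₂ = d₁ − σ√T = 1.478313 − 0.109445 = 1.368868
N(d₁) = 0.930338,  N(d₂) = 0.914480,  e^(−rT) = 0.984330
E₀ = V₀·N(d₁) − D·e^(−rT)·N(d₂)
   = 392.8872·0.930338 − 341.5559·0.984330·0.914480 = 58.066427
B₀ = V₀ − E₀ = 392.8872 − 58.066427 = 334.820773

E0=58.0664 B0=334.8208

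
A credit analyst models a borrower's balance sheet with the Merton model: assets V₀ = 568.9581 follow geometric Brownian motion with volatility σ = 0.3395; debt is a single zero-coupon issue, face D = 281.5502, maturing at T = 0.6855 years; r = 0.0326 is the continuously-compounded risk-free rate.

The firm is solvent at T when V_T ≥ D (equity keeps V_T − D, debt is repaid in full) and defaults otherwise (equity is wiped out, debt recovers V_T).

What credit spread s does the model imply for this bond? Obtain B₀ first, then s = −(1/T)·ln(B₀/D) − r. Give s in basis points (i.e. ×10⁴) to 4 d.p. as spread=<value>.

d₁ = [ln(V₀/D) + (r + σ²/2)T] / (σ√T)
   = [ln(568.9581/281.5502) + (0.0326 + 0.5·0.3395²)·0.6855] / (0.3395·√0.6855)
   = [0.703496 + 0.061853] / 0.281089 = 2.722801
d₂ = d₁ − σ√T = 2.722801 − 0.281089 = 2.441712
N(d₁) = 0.996763,  N(d₂) = 0.992691,  e^(−rT) = 0.977901
E₀ = V₀·N(d₁) − D·e^(−rT)·N(d₂)
   = 568.9581·0.996763 − 281.5502·0.977901·0.992691 = 293.800887
B₀ = V₀ − E₀ = 568.9581 − 293.800887 = 275.157213
spread = −(1/T)·ln(B₀/D) − r = −(1/0.6855)·ln(275.157213/281.5502) − 0.0326 = 0.00090568
in basis points: 0.00090568 × 10⁴ = 9.0568 bp

spread=9.0568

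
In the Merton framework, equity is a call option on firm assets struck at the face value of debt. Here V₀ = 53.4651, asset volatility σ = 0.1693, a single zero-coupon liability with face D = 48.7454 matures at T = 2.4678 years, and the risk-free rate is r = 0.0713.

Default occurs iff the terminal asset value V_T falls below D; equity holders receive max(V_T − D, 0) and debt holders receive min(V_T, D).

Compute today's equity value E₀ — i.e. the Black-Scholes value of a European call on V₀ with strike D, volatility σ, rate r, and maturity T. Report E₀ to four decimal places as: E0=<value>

d₁ = [ln(V₀/D) + (r + σ²/2)T] / (σ√T)
   = [ln(53.4651/48.7454) + (0.0713 + 0.5·0.1693²)·2.4678] / (0.1693·√2.4678)
   = [0.092418 + 0.211321] / 0.265957 = 1.142059
d₂ = d₁ − σ√T = 1.142059 − 0.265957 = 0.876102
N(d₁) = 0.873285,  N(d₂) = 0.809513,  e^(−rT) = 0.838656
E₀ = V₀·N(d₁) − D·e^(−rT)·N(d₂)
   = 53.4651·0.873285 − 48.7454·0.838656·0.809513 = 13.596886

E0=13.5969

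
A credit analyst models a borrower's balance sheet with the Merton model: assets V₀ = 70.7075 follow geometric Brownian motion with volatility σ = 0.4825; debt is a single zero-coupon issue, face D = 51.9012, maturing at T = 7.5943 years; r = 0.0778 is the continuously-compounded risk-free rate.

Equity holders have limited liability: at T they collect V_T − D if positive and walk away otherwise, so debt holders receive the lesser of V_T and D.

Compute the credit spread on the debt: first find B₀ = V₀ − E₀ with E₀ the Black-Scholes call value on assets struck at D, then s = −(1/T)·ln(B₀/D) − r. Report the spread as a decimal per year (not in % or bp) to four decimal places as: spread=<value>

d₁ = [ln(V₀/D) + (r + σ²/2)T] / (σ√T)
   = [ln(70.7075/51.9012) + (0.0778 + 0.5·0.4825²)·7.5943] / (0.4825·√7.5943)
   = [0.309210 + 1.474837] / 1.329662 = 1.341730
d₂ = d₁ − σ√T = 1.341730 − 1.329662 = 0.012068
N(d₁) = 0.910158,  N(d₂) = 0.504814,  e^(−rT) = 0.553864
E₀ = V₀·N(d₁) − D·e^(−rT)·N(d₂)
   = 70.7075·0.910158 − 51.9012·0.553864·0.504814 = 49.843520
B₀ = V₀ − E₀ = 70.7075 − 49.843520 = 20.863980
spread = −(1/T)·ln(B₀/D) − r = −(1/7.5943)·ln(20.863980/51.9012) − 0.0778 = 0.04220022

spread=0.0422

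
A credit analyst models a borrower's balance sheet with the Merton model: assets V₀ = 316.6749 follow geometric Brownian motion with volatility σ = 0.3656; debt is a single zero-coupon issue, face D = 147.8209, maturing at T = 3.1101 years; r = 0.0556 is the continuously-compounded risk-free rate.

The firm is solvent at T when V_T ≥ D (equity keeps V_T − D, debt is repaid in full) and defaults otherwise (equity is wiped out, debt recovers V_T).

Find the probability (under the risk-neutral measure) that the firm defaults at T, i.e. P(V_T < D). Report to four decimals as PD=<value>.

d₁ = [ln(V₀/D) + (r + σ²/2)T] / (σ√T)
   = [ln(316.6749/147.8209) + (0.0556 + 0.5·0.3656²)·3.1101] / (0.3656·√3.1101)
   = [0.761874 + 0.380775] / 0.644753 = 1.772228
d₂ = d₁ − σ√T = 1.772228 − 0.644753 = 1.127475
risk-neutral PD = N(−d₂) = N(-1.127475) = 0.129771

PD=0.1298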